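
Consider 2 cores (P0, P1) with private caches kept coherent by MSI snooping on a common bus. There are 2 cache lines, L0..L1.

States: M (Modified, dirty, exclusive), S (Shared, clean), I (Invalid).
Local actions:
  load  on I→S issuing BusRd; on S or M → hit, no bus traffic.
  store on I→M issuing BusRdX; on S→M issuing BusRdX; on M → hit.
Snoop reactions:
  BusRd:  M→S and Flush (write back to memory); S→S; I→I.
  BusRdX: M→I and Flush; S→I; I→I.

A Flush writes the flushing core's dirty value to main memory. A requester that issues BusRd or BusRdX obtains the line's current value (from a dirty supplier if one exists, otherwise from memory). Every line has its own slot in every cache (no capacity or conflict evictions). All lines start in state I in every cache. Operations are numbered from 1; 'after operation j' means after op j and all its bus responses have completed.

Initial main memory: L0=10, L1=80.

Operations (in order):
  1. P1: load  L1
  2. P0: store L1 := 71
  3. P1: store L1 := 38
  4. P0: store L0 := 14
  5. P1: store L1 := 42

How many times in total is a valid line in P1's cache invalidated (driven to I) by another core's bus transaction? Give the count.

[1] P1: load  L1 | P0:I, P1:S(80) | bus: BusRd
[2] P0: store L1 := 71 | P0:M(71), P1:I | bus: BusRdX
[3] P1: store L1 := 38 | P0:I, P1:M(38) | bus: BusRdX,Flush
[4] P0: store L0 := 14 | P0:M(14), P1:I | bus: BusRdX
[5] P1: store L1 := 42 | P0:I, P1:M(42) | bus: none

invalidations = 1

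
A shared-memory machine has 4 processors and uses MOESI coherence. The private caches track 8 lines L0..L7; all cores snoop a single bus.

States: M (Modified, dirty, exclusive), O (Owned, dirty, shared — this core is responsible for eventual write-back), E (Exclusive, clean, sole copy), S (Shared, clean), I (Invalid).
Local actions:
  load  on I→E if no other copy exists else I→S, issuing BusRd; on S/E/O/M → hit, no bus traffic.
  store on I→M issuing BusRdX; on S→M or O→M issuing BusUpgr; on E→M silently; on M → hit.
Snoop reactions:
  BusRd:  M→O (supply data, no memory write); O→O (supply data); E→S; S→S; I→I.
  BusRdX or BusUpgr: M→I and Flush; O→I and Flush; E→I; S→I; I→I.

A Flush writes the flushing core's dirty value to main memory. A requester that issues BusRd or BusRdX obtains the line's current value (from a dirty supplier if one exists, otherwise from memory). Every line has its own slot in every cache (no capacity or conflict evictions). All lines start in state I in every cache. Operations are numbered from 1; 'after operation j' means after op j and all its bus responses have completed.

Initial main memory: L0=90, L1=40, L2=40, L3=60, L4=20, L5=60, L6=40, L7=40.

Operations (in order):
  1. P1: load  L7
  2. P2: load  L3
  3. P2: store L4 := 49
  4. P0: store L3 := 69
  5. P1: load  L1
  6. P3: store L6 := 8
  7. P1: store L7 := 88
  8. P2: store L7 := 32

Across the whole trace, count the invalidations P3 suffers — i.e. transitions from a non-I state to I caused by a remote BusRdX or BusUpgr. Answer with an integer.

1. P1: load  L7  bus=[BusRd]  L7: P0=I P1=E P2=I P3=I  mem[L7]=40
2. P2: load  L3  bus=[BusRd]  L3: P0=I P1=I P2=E P3=I  mem[L3]=60
3. P2: store L4 := 49  bus=[BusRdX]  L4: P0=I P1=I P2=M P3=I  mem[L4]=20
4. P0: store L3 := 69  bus=[BusRdX]  L3: P0=M P1=I P2=I P3=I  mem[L3]=60
5. P1: load  L1  bus=[BusRd]  L1: P0=I P1=E P2=I P3=I  mem[L1]=40
6. P3: store L6 := 8  bus=[BusRdX]  L6: P0=I P1=I P2=I P3=M  mem[L6]=40
7. P1: store L7 := 88  bus=[-]  L7: P0=I P1=M P2=I P3=I  mem[L7]=40
8. P2: store L7 := 32  bus=[BusRdX,Flush]  L7: P0=I P1=I P2=M P3=I  mem[L7]=88

invalidations = 0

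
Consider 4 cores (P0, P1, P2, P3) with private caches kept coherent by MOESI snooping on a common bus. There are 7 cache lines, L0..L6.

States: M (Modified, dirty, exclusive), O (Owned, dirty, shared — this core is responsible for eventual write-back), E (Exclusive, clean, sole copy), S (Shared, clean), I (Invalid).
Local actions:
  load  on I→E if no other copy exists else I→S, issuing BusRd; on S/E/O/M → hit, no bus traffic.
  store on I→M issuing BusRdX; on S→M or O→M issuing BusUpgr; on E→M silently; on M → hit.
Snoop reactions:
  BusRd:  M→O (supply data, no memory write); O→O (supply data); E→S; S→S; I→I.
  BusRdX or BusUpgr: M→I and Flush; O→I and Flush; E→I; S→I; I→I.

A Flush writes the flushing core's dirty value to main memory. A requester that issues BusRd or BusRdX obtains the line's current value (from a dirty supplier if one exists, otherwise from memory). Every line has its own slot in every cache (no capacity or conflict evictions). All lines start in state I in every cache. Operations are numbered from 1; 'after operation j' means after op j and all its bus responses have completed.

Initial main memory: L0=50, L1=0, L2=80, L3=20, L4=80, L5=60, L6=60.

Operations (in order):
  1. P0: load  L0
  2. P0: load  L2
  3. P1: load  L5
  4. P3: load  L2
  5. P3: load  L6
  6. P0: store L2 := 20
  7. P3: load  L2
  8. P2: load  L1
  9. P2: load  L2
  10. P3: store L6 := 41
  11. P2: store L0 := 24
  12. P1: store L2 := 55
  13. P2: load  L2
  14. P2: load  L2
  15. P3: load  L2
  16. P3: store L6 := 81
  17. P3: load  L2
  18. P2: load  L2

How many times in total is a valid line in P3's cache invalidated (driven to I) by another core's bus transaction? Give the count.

invalidations = 2

[1] P0: load  L0 | P0:E(50), P1:I, P2:I, P3:I | bus: BusRd
[2] P0: load  L2 | P0:E(80), P1:I, P2:I, P3:I | bus: BusRd
[3] P1: load  L5 | P0:I, P1:E(60), P2:I, P3:I | bus: BusRd
[4] P3: load  L2 | P0:S(80), P1:I, P2:I, P3:S(80) | bus: BusRd
[5] P3: load  L6 | P0:I, P1:I, P2:I, P3:E(60) | bus: BusRd
[6] P0: store L2 := 20 | P0:M(20), P1:I, P2:I, P3:I | bus: BusUpgr
[7] P3: load  L2 | P0:O(20), P1:I, P2:I, P3:S(20) | bus: BusRd
[8] P2: load  L1 | P0:I, P1:I, P2:E(0), P3:I | bus: BusRd
[9] P2: load  L2 | P0:O(20), P1:I, P2:S(20), P3:S(20) | bus: BusRd
[10] P3: store L6 := 41 | P0:I, P1:I, P2:I, P3:M(41) | bus: none
[11] P2: store L0 := 24 | P0:I, P1:I, P2:M(24), P3:I | bus: BusRdX
[12] P1: store L2 := 55 | P0:I, P1:M(55), P2:I, P3:I | bus: BusRdX,Flush
[13] P2: load  L2 | P0:I, P1:O(55), P2:S(55), P3:I | bus: BusRd
[14] P2: load  L2 | P0:I, P1:O(55), P2:S(55), P3:I | bus: none
[15] P3: load  L2 | P0:I, P1:O(55), P2:S(55), P3:S(55) | bus: BusRd
[16] P3: store L6 := 81 | P0:I, P1:I, P2:I, P3:M(81) | bus: none
[17] P3: load  L2 | P0:I, P1:O(55), P2:S(55), P3:S(55) | bus: none
[18] P2: load  L2 | P0:I, P1:O(55), P2:S(55), P3:S(55) | bus: none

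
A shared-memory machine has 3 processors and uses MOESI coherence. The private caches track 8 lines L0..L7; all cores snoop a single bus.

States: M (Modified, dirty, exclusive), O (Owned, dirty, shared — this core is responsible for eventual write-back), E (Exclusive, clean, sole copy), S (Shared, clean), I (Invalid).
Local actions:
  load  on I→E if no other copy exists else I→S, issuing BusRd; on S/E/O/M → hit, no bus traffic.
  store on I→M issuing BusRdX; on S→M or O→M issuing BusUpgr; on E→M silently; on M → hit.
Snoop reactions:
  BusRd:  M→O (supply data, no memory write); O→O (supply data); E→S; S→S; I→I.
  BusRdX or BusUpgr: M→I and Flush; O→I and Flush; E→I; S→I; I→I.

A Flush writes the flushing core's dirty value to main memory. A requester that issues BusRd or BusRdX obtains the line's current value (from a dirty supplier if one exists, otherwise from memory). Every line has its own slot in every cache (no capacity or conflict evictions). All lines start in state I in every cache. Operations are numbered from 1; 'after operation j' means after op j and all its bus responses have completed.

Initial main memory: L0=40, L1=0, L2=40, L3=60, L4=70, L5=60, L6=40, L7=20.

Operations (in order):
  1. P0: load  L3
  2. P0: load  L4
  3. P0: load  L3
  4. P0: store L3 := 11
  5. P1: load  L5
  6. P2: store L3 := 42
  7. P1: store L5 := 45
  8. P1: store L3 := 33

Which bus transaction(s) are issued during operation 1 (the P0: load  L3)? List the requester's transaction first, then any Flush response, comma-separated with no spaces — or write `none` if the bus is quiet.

[1] P0: load  L3 | P0:E(60), P1:I, P2:I | bus: BusRd
[2] P0: load  L4 | P0:E(70), P1:I, P2:I | bus: BusRd
[3] P0: load  L3 | P0:E(60), P1:I, P2:I | bus: none
[4] P0: store L3 := 11 | P0:M(11), P1:I, P2:I | bus: none
[5] P1: load  L5 | P0:I, P1:E(60), P2:I | bus: BusRd
[6] P2: store L3 := 42 | P0:I, P1:I, P2:M(42) | bus: BusRdX,Flush
[7] P1: store L5 := 45 | P0:I, P1:M(45), P2:I | bus: none
[8] P1: store L3 := 33 | P0:I, P1:M(33), P2:I | bus: BusRdX,Flush

bus = BusRd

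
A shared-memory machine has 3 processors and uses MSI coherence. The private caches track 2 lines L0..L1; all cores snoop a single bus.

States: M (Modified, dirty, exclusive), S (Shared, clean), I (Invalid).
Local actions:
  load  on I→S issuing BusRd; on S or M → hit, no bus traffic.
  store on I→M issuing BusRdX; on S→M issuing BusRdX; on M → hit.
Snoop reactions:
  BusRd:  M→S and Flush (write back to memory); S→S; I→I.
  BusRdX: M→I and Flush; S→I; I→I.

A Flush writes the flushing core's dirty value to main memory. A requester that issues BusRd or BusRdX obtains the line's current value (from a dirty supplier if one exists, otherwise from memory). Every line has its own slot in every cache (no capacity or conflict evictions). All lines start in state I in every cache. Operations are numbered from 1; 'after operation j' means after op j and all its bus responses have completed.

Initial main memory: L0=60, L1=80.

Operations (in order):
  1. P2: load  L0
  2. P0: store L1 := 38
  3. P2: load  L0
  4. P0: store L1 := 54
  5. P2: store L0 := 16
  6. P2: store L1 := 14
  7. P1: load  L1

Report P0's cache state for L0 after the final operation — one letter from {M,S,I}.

state = I

[1] P2: load  L0 | P0:I, P1:I, P2:S(60) | bus: BusRd
[2] P0: store L1 := 38 | P0:M(38), P1:I, P2:I | bus: BusRdX
[3] P2: load  L0 | P0:I, P1:I, P2:S(60) | bus: none
[4] P0: store L1 := 54 | P0:M(54), P1:I, P2:I | bus: none
[5] P2: store L0 := 16 | P0:I, P1:I, P2:M(16) | bus: BusRdX
[6] P2: store L1 := 14 | P0:I, P1:I, P2:M(14) | bus: BusRdX,Flush
[7] P1: load  L1 | P0:I, P1:S(14), P2:S(14) | bus: BusRd,Flush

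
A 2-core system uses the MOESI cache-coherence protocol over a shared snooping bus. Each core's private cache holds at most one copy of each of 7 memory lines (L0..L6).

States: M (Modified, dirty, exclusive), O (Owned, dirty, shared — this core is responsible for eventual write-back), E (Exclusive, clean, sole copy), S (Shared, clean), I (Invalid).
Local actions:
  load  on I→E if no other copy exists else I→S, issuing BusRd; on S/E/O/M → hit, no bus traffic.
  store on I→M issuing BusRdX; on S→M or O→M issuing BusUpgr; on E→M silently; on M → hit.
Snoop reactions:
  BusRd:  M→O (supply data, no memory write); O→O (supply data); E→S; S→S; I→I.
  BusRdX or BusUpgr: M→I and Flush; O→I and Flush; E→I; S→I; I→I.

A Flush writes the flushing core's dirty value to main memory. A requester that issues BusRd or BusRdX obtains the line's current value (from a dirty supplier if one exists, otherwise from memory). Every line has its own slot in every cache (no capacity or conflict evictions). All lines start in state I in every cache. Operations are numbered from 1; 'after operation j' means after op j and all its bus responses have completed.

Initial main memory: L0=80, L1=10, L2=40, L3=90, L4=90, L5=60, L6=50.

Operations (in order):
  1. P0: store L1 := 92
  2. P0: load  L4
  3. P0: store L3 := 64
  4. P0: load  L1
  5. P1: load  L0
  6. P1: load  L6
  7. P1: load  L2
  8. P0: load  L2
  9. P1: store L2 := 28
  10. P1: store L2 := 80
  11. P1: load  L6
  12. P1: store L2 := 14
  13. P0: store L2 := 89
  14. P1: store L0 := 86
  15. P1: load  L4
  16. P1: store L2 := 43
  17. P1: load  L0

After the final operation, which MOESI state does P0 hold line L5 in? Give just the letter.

state = I

[1] P0: store L1 := 92 | P0:M(92), P1:I | bus: BusRdX
[2] P0: load  L4 | P0:E(90), P1:I | bus: BusRd
[3] P0: store L3 := 64 | P0:M(64), P1:I | bus: BusRdX
[4] P0: load  L1 | P0:M(92), P1:I | bus: none
[5] P1: load  L0 | P0:I, P1:E(80) | bus: BusRd
[6] P1: load  L6 | P0:I, P1:E(50) | bus: BusRd
[7] P1: load  L2 | P0:I, P1:E(40) | bus: BusRd
[8] P0: load  L2 | P0:S(40), P1:S(40) | bus: BusRd
[9] P1: store L2 := 28 | P0:I, P1:M(28) | bus: BusUpgr
[10] P1: store L2 := 80 | P0:I, P1:M(80) | bus: none
[11] P1: load  L6 | P0:I, P1:E(50) | bus: none
[12] P1: store L2 := 14 | P0:I, P1:M(14) | bus: none
[13] P0: store L2 := 89 | P0:M(89), P1:I | bus: BusRdX,Flush
[14] P1: store L0 := 86 | P0:I, P1:M(86) | bus: none
[15] P1: load  L4 | P0:S(90), P1:S(90) | bus: BusRd
[16] P1: store L2 := 43 | P0:I, P1:M(43) | bus: BusRdX,Flush
[17] P1: load  L0 | P0:I, P1:M(86) | bus: none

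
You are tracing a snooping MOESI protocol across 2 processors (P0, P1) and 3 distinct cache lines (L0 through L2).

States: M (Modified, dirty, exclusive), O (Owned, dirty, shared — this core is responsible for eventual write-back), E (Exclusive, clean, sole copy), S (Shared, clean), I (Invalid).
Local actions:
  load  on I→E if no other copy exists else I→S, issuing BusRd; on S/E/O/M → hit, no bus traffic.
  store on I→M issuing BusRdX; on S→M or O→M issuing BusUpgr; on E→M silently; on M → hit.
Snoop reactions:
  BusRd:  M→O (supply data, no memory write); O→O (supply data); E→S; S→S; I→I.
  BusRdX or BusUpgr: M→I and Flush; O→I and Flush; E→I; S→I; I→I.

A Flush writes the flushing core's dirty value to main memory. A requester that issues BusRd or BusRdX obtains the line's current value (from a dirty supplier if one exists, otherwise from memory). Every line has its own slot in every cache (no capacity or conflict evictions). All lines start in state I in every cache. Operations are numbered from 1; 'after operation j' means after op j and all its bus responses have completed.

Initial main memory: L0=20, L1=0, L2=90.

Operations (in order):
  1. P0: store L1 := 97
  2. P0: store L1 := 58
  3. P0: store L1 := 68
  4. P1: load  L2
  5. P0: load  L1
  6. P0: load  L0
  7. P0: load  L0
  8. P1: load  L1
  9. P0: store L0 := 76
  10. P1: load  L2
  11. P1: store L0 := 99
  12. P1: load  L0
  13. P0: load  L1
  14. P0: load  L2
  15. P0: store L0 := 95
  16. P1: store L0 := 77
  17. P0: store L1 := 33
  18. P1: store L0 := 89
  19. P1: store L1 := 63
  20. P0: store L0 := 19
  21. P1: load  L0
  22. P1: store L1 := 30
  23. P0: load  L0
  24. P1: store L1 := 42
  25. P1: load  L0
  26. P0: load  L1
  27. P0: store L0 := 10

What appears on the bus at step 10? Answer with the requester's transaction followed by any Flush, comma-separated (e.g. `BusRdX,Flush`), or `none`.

bus = none

[1] P0: store L1 := 97 | P0:M(97), P1:I | bus: BusRdX
[2] P0: store L1 := 58 | P0:M(58), P1:I | bus: none
[3] P0: store L1 := 68 | P0:M(68), P1:I | bus: none
[4] P1: load  L2 | P0:I, P1:E(90) | bus: BusRd
[5] P0: load  L1 | P0:M(68), P1:I | bus: none
[6] P0: load  L0 | P0:E(20), P1:I | bus: BusRd
[7] P0: load  L0 | P0:E(20), P1:I | bus: none
[8] P1: load  L1 | P0:O(68), P1:S(68) | bus: BusRd
[9] P0: store L0 := 76 | P0:M(76), P1:I | bus: none
[10] P1: load  L2 | P0:I, P1:E(90) | bus: none
[11] P1: store L0 := 99 | P0:I, P1:M(99) | bus: BusRdX,Flush
[12] P1: load  L0 | P0:I, P1:M(99) | bus: none
[13] P0: load  L1 | P0:O(68), P1:S(68) | bus: none
[14] P0: load  L2 | P0:S(90), P1:S(90) | bus: BusRd
[15] P0: store L0 := 95 | P0:M(95), P1:I | bus: BusRdX,Flush
[16] P1: store L0 := 77 | P0:I, P1:M(77) | bus: BusRdX,Flush
[17] P0: store L1 := 33 | P0:M(33), P1:I | bus: BusUpgr
[18] P1: store L0 := 89 | P0:I, P1:M(89) | bus: none
[19] P1: store L1 := 63 | P0:I, P1:M(63) | bus: BusRdX,Flush
[20] P0: store L0 := 19 | P0:M(19), P1:I | bus: BusRdX,Flush
[21] P1: load  L0 | P0:O(19), P1:S(19) | bus: BusRd
[22] P1: store L1 := 30 | P0:I, P1:M(30) | bus: none
[23] P0: load  L0 | P0:O(19), P1:S(19) | bus: none
[24] P1: store L1 := 42 | P0:I, P1:M(42) | bus: none
[25] P1: load  L0 | P0:O(19), P1:S(19) | bus: none
[26] P0: load  L1 | P0:S(42), P1:O(42) | bus: BusRd
[27] P0: store L0 := 10 | P0:M(10), P1:I | bus: BusUpgr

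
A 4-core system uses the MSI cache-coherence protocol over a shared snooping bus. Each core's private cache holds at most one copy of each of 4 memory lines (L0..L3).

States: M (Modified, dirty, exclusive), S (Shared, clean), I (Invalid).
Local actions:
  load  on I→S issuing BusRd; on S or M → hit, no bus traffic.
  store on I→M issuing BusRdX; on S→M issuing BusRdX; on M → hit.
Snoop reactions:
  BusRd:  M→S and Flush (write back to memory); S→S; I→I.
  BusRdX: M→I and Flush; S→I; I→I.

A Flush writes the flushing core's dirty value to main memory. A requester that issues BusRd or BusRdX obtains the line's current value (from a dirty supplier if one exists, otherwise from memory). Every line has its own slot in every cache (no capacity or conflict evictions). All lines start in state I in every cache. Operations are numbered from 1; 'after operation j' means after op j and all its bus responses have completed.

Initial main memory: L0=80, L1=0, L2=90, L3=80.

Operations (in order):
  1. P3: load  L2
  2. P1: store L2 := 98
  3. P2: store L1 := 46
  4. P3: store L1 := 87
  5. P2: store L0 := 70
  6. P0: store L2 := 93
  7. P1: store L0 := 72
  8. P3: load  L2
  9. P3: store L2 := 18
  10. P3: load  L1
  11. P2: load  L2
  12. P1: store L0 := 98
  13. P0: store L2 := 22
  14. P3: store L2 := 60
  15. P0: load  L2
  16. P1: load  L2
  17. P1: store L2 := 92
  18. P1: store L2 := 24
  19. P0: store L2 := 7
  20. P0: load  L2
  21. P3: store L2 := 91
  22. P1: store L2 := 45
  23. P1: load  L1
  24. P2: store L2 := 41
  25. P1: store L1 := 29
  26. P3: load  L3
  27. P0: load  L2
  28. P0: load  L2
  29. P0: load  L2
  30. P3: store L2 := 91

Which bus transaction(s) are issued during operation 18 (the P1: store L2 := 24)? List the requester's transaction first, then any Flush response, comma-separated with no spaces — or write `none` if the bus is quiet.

  op1 P3: load  L2 → I/I/I/S on L2; bus BusRd; mem=90
  op2 P1: store L2 := 98 → I/M/I/I on L2; bus BusRdX; mem=90
  op3 P2: store L1 := 46 → I/I/M/I on L1; bus BusRdX; mem=0
  op4 P3: store L1 := 87 → I/I/I/M on L1; bus BusRdX Flush; mem=46
  op5 P2: store L0 := 70 → I/I/M/I on L0; bus BusRdX; mem=80
  op6 P0: store L2 := 93 → M/I/I/I on L2; bus BusRdX Flush; mem=98
  op7 P1: store L0 := 72 → I/M/I/I on L0; bus BusRdX Flush; mem=70
  op8 P3: load  L2 → S/I/I/S on L2; bus BusRd Flush; mem=93
  op9 P3: store L2 := 18 → I/I/I/M on L2; bus BusRdX; mem=93
  op10 P3: load  L1 → I/I/I/M on L1; bus (none); mem=46
  op11 P2: load  L2 → I/I/S/S on L2; bus BusRd Flush; mem=18
  op12 P1: store L0 := 98 → I/M/I/I on L0; bus (none); mem=70
  op13 P0: store L2 := 22 → M/I/I/I on L2; bus BusRdX; mem=18
  op14 P3: store L2 := 60 → I/I/I/M on L2; bus BusRdX Flush; mem=22
  op15 P0: load  L2 → S/I/I/S on L2; bus BusRd Flush; mem=60
  op16 P1: load  L2 → S/S/I/S on L2; bus BusRd; mem=60
  op17 P1: store L2 := 92 → I/M/I/I on L2; bus BusRdX; mem=60
  op18 P1: store L2 := 24 → I/M/I/I on L2; bus (none); mem=60
  op19 P0: store L2 := 7 → M/I/I/I on L2; bus BusRdX Flush; mem=24
  op20 P0: load  L2 → M/I/I/I on L2; bus (none); mem=24
  op21 P3: store L2 := 91 → I/I/I/M on L2; bus BusRdX Flush; mem=7
  op22 P1: store L2 := 45 → I/M/I/I on L2; bus BusRdX Flush; mem=91
  op23 P1: load  L1 → I/S/I/S on L1; bus BusRd Flush; mem=87
  op24 P2: store L2 := 41 → I/I/M/I on L2; bus BusRdX Flush; mem=45
  op25 P1: store L1 := 29 → I/M/I/I on L1; bus BusRdX; mem=87
  op26 P3: load  L3 → I/I/I/S on L3; bus BusRd; mem=80
  op27 P0: load  L2 → S/I/S/I on L2; bus BusRd Flush; mem=41
  op28 P0: load  L2 → S/I/S/I on L2; bus (none); mem=41
  op29 P0: load  L2 → S/I/S/I on L2; bus (none); mem=41
  op30 P3: store L2 := 91 → I/I/I/M on L2; bus BusRdX; mem=41

bus = none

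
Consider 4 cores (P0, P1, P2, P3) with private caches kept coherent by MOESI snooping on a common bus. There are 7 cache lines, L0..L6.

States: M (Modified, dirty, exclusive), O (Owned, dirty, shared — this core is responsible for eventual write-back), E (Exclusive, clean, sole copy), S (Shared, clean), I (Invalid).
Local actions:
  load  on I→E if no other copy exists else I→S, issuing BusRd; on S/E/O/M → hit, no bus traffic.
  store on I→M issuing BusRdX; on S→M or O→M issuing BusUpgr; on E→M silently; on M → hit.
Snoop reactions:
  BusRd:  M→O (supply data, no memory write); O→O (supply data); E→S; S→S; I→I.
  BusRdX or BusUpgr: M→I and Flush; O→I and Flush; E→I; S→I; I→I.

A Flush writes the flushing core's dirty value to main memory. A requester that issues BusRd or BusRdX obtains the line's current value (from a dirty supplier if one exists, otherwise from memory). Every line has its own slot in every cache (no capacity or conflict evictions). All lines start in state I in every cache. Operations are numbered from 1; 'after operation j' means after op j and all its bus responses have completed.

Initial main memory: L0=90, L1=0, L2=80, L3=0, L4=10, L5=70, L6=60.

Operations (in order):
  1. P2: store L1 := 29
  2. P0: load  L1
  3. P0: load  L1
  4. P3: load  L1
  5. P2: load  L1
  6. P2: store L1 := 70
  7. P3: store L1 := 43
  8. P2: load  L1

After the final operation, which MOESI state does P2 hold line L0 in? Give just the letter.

state = I

step 1: P2: store L1 := 29  ⟶  IIMI  (L1)  txn=BusRdX  M[L1]=0
step 2: P0: load  L1  ⟶  SIOI  (L1)  txn=BusRd  M[L1]=0
step 3: P0: load  L1  ⟶  SIOI  (L1)  txn=∅  M[L1]=0
step 4: P3: load  L1  ⟶  SIOS  (L1)  txn=BusRd  M[L1]=0
step 5: P2: load  L1  ⟶  SIOS  (L1)  txn=∅  M[L1]=0
step 6: P2: store L1 := 70  ⟶  IIMI  (L1)  txn=BusUpgr  M[L1]=0
step 7: P3: store L1 := 43  ⟶  IIIM  (L1)  txn=BusRdX+Flush  M[L1]=70
step 8: P2: load  L1  ⟶  IISO  (L1)  txn=BusRd  M[L1]=70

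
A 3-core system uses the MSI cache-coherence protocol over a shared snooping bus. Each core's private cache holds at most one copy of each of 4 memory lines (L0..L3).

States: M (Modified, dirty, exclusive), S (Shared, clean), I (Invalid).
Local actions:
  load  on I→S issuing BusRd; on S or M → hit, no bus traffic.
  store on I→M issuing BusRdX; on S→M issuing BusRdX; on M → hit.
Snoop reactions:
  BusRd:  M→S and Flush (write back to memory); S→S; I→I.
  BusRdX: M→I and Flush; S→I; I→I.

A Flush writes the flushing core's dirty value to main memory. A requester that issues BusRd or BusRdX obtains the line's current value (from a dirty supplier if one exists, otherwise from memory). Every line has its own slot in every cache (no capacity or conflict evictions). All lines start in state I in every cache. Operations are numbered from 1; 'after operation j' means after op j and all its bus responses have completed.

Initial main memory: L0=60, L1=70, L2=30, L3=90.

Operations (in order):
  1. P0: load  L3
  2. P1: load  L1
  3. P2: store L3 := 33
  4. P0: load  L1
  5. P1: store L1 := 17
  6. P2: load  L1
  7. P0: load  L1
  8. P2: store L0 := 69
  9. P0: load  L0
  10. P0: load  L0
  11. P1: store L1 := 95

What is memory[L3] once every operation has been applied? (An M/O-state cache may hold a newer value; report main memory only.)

memory[L3] = 90

1. P0: load  L3  bus=[BusRd]  L3: P0=S P1=I P2=I  mem[L3]=90
2. P1: load  L1  bus=[BusRd]  L1: P0=I P1=S P2=I  mem[L1]=70
3. P2: store L3 := 33  bus=[BusRdX]  L3: P0=I P1=I P2=M  mem[L3]=90
4. P0: load  L1  bus=[BusRd]  L1: P0=S P1=S P2=I  mem[L1]=70
5. P1: store L1 := 17  bus=[BusRdX]  L1: P0=I P1=M P2=I  mem[L1]=70
6. P2: load  L1  bus=[BusRd,Flush]  L1: P0=I P1=S P2=S  mem[L1]=17
7. P0: load  L1  bus=[BusRd]  L1: P0=S P1=S P2=S  mem[L1]=17
8. P2: store L0 := 69  bus=[BusRdX]  L0: P0=I P1=I P2=M  mem[L0]=60
9. P0: load  L0  bus=[BusRd,Flush]  L0: P0=S P1=I P2=S  mem[L0]=69
10. P0: load  L0  bus=[-]  L0: P0=S P1=I P2=S  mem[L0]=69
11. P1: store L1 := 95  bus=[BusRdX]  L1: P0=I P1=M P2=I  mem[L1]=17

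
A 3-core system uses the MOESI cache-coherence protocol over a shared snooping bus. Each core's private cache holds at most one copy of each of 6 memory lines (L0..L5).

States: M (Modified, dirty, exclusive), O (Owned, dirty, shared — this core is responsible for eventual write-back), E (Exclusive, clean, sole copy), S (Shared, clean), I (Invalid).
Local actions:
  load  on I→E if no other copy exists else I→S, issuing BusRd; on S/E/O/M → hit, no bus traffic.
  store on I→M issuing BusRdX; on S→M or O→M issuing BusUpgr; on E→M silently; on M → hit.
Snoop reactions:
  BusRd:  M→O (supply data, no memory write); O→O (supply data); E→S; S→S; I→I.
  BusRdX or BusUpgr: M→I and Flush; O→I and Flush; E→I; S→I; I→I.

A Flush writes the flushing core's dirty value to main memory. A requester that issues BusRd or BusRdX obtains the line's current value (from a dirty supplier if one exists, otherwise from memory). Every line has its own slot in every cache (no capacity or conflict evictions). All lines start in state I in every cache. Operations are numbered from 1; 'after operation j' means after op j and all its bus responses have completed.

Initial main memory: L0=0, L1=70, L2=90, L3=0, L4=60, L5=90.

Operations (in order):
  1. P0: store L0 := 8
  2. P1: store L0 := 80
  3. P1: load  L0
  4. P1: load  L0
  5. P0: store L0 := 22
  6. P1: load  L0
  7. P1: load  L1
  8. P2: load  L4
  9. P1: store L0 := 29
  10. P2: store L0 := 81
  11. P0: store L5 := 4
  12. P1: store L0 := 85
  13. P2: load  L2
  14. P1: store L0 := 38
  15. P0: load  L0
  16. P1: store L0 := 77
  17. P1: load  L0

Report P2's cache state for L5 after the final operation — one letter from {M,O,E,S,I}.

  op1 P0: store L0 := 8 → M/I/I on L0; bus BusRdX; mem=0
  op2 P1: store L0 := 80 → I/M/I on L0; bus BusRdX Flush; mem=8
  op3 P1: load  L0 → I/M/I on L0; bus (none); mem=8
  op4 P1: load  L0 → I/M/I on L0; bus (none); mem=8
  op5 P0: store L0 := 22 → M/I/I on L0; bus BusRdX Flush; mem=80
  op6 P1: load  L0 → O/S/I on L0; bus BusRd; mem=80
  op7 P1: load  L1 → I/E/I on L1; bus BusRd; mem=70
  op8 P2: load  L4 → I/I/E on L4; bus BusRd; mem=60
  op9 P1: store L0 := 29 → I/M/I on L0; bus BusUpgr Flush; mem=22
  op10 P2: store L0 := 81 → I/I/M on L0; bus BusRdX Flush; mem=29
  op11 P0: store L5 := 4 → M/I/I on L5; bus BusRdX; mem=90
  op12 P1: store L0 := 85 → I/M/I on L0; bus BusRdX Flush; mem=81
  op13 P2: load  L2 → I/I/E on L2; bus BusRd; mem=90
  op14 P1: store L0 := 38 → I/M/I on L0; bus (none); mem=81
  op15 P0: load  L0 → S/O/I on L0; bus BusRd; mem=81
  op16 P1: store L0 := 77 → I/M/I on L0; bus BusUpgr; mem=81
  op17 P1: load  L0 → I/M/I on L0; bus (none); mem=81

state = I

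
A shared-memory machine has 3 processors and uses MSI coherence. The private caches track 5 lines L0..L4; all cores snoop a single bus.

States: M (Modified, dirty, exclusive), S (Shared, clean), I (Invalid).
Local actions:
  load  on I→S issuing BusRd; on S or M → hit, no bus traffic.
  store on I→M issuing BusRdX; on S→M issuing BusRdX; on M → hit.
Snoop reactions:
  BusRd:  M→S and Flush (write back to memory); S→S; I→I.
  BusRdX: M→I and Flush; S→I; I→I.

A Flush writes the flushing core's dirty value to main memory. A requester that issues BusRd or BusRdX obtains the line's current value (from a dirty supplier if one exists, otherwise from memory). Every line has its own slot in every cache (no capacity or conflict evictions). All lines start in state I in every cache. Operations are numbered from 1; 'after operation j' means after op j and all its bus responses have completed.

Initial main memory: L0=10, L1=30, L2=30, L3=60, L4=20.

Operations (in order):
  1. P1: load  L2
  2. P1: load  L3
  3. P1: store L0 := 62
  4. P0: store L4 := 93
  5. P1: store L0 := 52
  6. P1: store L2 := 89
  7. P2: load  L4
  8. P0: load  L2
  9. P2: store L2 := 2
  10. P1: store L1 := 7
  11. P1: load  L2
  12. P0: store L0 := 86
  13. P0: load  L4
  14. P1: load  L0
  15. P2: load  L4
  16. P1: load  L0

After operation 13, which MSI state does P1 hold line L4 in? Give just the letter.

state = I

1. P1: load  L2  bus=[BusRd]  L2: P0=I P1=S P2=I  mem[L2]=30
2. P1: load  L3  bus=[BusRd]  L3: P0=I P1=S P2=I  mem[L3]=60
3. P1: store L0 := 62  bus=[BusRdX]  L0: P0=I P1=M P2=I  mem[L0]=10
4. P0: store L4 := 93  bus=[BusRdX]  L4: P0=M P1=I P2=I  mem[L4]=20
5. P1: store L0 := 52  bus=[-]  L0: P0=I P1=M P2=I  mem[L0]=10
6. P1: store L2 := 89  bus=[BusRdX]  L2: P0=I P1=M P2=I  mem[L2]=30
7. P2: load  L4  bus=[BusRd,Flush]  L4: P0=S P1=I P2=S  mem[L4]=93
8. P0: load  L2  bus=[BusRd,Flush]  L2: P0=S P1=S P2=I  mem[L2]=89
9. P2: store L2 := 2  bus=[BusRdX]  L2: P0=I P1=I P2=M  mem[L2]=89
10. P1: store L1 := 7  bus=[BusRdX]  L1: P0=I P1=M P2=I  mem[L1]=30
11. P1: load  L2  bus=[BusRd,Flush]  L2: P0=I P1=S P2=S  mem[L2]=2
12. P0: store L0 := 86  bus=[BusRdX,Flush]  L0: P0=M P1=I P2=I  mem[L0]=52
13. P0: load  L4  bus=[-]  L4: P0=S P1=I P2=S  mem[L4]=93
14. P1: load  L0  bus=[BusRd,Flush]  L0: P0=S P1=S P2=I  mem[L0]=86
15. P2: load  L4  bus=[-]  L4: P0=S P1=I P2=S  mem[L4]=93
16. P1: load  L0  bus=[-]  L0: P0=S P1=S P2=I  mem[L0]=86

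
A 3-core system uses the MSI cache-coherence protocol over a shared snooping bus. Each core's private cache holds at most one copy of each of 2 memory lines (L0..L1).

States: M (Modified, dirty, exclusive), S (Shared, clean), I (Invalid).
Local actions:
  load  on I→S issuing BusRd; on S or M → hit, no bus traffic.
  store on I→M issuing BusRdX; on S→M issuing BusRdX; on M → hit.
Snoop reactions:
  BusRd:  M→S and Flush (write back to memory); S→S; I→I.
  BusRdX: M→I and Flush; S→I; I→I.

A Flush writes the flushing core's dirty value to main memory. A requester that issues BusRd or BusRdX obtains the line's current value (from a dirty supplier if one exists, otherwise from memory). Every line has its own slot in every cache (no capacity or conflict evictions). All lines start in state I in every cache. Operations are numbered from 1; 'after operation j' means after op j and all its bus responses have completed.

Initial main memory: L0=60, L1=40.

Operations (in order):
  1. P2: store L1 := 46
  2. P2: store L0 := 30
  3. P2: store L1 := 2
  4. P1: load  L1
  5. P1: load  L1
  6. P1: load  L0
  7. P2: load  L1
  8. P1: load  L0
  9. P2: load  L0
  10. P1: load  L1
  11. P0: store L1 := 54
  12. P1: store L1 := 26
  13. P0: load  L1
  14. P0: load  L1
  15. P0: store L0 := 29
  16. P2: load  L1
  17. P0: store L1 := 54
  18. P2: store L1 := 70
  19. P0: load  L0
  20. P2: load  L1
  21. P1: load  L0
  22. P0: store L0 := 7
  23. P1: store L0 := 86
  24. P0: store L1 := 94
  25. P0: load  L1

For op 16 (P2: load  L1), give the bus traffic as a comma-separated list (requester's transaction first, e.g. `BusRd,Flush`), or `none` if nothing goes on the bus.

bus = BusRd

1. P2: store L1 := 46  bus=[BusRdX]  L1: P0=I P1=I P2=M  mem[L1]=40
2. P2: store L0 := 30  bus=[BusRdX]  L0: P0=I P1=I P2=M  mem[L0]=60
3. P2: store L1 := 2  bus=[-]  L1: P0=I P1=I P2=M  mem[L1]=40
4. P1: load  L1  bus=[BusRd,Flush]  L1: P0=I P1=S P2=S  mem[L1]=2
5. P1: load  L1  bus=[-]  L1: P0=I P1=S P2=S  mem[L1]=2
6. P1: load  L0  bus=[BusRd,Flush]  L0: P0=I P1=S P2=S  mem[L0]=30
7. P2: load  L1  bus=[-]  L1: P0=I P1=S P2=S  mem[L1]=2
8. P1: load  L0  bus=[-]  L0: P0=I P1=S P2=S  mem[L0]=30
9. P2: load  L0  bus=[-]  L0: P0=I P1=S P2=S  mem[L0]=30
10. P1: load  L1  bus=[-]  L1: P0=I P1=S P2=S  mem[L1]=2
11. P0: store L1 := 54  bus=[BusRdX]  L1: P0=M P1=I P2=I  mem[L1]=2
12. P1: store L1 := 26  bus=[BusRdX,Flush]  L1: P0=I P1=M P2=I  mem[L1]=54
13. P0: load  L1  bus=[BusRd,Flush]  L1: P0=S P1=S P2=I  mem[L1]=26
14. P0: load  L1  bus=[-]  L1: P0=S P1=S P2=I  mem[L1]=26
15. P0: store L0 := 29  bus=[BusRdX]  L0: P0=M P1=I P2=I  mem[L0]=30
16. P2: load  L1  bus=[BusRd]  L1: P0=S P1=S P2=S  mem[L1]=26
17. P0: store L1 := 54  bus=[BusRdX]  L1: P0=M P1=I P2=I  mem[L1]=26
18. P2: store L1 := 70  bus=[BusRdX,Flush]  L1: P0=I P1=I P2=M  mem[L1]=54
19. P0: load  L0  bus=[-]  L0: P0=M P1=I P2=I  mem[L0]=30
20. P2: load  L1  bus=[-]  L1: P0=I P1=I P2=M  mem[L1]=54
21. P1: load  L0  bus=[BusRd,Flush]  L0: P0=S P1=S P2=I  mem[L0]=29
22. P0: store L0 := 7  bus=[BusRdX]  L0: P0=M P1=I P2=I  mem[L0]=29
23. P1: store L0 := 86  bus=[BusRdX,Flush]  L0: P0=I P1=M P2=I  mem[L0]=7
24. P0: store L1 := 94  bus=[BusRdX,Flush]  L1: P0=M P1=I P2=I  mem[L1]=70
25. P0: load  L1  bus=[-]  L1: P0=M P1=I P2=I  mem[L1]=70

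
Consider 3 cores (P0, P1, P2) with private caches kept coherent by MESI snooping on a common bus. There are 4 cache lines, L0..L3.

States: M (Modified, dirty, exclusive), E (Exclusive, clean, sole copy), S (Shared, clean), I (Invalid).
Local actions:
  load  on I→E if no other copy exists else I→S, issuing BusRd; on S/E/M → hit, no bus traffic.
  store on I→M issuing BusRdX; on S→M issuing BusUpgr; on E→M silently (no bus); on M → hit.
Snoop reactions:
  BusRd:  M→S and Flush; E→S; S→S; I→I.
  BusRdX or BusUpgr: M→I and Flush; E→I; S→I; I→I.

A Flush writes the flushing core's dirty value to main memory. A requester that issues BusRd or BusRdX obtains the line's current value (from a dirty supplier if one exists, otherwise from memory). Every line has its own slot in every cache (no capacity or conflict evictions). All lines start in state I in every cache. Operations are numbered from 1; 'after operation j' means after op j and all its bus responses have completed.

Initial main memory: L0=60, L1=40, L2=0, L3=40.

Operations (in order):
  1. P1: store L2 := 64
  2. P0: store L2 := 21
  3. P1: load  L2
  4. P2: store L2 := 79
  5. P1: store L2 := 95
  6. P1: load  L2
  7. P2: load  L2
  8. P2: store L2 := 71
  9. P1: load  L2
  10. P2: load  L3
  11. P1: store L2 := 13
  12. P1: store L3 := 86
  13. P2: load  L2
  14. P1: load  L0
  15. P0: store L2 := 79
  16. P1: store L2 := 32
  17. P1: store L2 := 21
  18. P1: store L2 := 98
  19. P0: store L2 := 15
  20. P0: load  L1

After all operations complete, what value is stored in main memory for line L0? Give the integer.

[1] P1: store L2 := 64 | P0:I, P1:M(64), P2:I | bus: BusRdX
[2] P0: store L2 := 21 | P0:M(21), P1:I, P2:I | bus: BusRdX,Flush
[3] P1: load  L2 | P0:S(21), P1:S(21), P2:I | bus: BusRd,Flush
[4] P2: store L2 := 79 | P0:I, P1:I, P2:M(79) | bus: BusRdX
[5] P1: store L2 := 95 | P0:I, P1:M(95), P2:I | bus: BusRdX,Flush
[6] P1: load  L2 | P0:I, P1:M(95), P2:I | bus: none
[7] P2: load  L2 | P0:I, P1:S(95), P2:S(95) | bus: BusRd,Flush
[8] P2: store L2 := 71 | P0:I, P1:I, P2:M(71) | bus: BusUpgr
[9] P1: load  L2 | P0:I, P1:S(71), P2:S(71) | bus: BusRd,Flush
[10] P2: load  L3 | P0:I, P1:I, P2:E(40) | bus: BusRd
[11] P1: store L2 := 13 | P0:I, P1:M(13), P2:I | bus: BusUpgr
[12] P1: store L3 := 86 | P0:I, P1:M(86), P2:I | bus: BusRdX
[13] P2: load  L2 | P0:I, P1:S(13), P2:S(13) | bus: BusRd,Flush
[14] P1: load  L0 | P0:I, P1:E(60), P2:I | bus: BusRd
[15] P0: store L2 := 79 | P0:M(79), P1:I, P2:I | bus: BusRdX
[16] P1: store L2 := 32 | P0:I, P1:M(32), P2:I | bus: BusRdX,Flush
[17] P1: store L2 := 21 | P0:I, P1:M(21), P2:I | bus: none
[18] P1: store L2 := 98 | P0:I, P1:M(98), P2:I | bus: none
[19] P0: store L2 := 15 | P0:M(15), P1:I, P2:I | bus: BusRdX,Flush
[20] P0: load  L1 | P0:E(40), P1:I, P2:I | bus: BusRd

memory[L0] = 60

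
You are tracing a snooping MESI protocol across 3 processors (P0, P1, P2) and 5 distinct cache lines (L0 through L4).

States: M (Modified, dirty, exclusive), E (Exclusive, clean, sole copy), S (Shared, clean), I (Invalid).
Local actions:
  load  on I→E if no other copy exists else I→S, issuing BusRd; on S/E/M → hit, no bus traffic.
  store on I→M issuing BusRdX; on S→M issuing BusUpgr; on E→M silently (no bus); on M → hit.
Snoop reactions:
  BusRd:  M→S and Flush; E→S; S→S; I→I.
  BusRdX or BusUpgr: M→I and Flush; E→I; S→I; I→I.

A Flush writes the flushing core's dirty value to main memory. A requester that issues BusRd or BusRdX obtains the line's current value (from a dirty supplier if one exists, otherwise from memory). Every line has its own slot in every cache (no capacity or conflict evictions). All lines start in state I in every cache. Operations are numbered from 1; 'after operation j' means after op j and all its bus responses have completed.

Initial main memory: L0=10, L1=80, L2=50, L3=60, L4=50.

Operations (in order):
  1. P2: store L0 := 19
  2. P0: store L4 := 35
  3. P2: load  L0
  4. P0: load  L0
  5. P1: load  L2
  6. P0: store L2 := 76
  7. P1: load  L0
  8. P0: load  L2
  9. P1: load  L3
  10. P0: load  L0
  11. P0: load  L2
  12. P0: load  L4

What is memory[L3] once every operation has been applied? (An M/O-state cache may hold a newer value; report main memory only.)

step 1: P2: store L0 := 19  ⟶  IIM  (L0)  txn=BusRdX  M[L0]=10
step 2: P0: store L4 := 35  ⟶  MII  (L4)  txn=BusRdX  M[L4]=50
step 3: P2: load  L0  ⟶  IIM  (L0)  txn=∅  M[L0]=10
step 4: P0: load  L0  ⟶  SIS  (L0)  txn=BusRd+Flush  M[L0]=19
step 5: P1: load  L2  ⟶  IEI  (L2)  txn=BusRd  M[L2]=50
step 6: P0: store L2 := 76  ⟶  MII  (L2)  txn=BusRdX  M[L2]=50
step 7: P1: load  L0  ⟶  SSS  (L0)  txn=BusRd  M[L0]=19
step 8: P0: load  L2  ⟶  MII  (L2)  txn=∅  M[L2]=50
step 9: P1: load  L3  ⟶  IEI  (L3)  txn=BusRd  M[L3]=60
step 10: P0: load  L0  ⟶  SSS  (L0)  txn=∅  M[L0]=19
step 11: P0: load  L2  ⟶  MII  (L2)  txn=∅  M[L2]=50
step 12: P0: load  L4  ⟶  MII  (L4)  txn=∅  M[L4]=50

memory[L3] = 60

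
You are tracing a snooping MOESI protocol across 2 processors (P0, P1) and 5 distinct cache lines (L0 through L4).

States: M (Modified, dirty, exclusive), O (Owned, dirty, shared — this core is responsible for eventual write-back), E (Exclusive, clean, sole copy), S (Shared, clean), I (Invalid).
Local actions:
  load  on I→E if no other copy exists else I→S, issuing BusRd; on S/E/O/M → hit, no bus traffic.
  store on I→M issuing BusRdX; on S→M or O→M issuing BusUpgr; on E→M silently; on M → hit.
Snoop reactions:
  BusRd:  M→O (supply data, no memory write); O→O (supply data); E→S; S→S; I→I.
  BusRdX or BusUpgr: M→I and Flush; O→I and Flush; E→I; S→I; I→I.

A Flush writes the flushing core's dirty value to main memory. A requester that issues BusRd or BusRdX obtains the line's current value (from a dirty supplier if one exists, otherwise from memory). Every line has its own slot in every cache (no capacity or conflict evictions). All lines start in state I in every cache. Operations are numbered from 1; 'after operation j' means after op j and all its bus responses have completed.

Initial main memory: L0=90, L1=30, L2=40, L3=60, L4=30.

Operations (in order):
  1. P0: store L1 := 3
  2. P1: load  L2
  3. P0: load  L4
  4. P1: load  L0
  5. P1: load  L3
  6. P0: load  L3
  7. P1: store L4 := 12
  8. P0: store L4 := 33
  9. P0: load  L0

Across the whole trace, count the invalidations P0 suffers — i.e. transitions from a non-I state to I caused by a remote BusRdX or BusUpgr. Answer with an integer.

invalidations = 1

1. P0: store L1 := 3  bus=[BusRdX]  L1: P0=M P1=I  mem[L1]=30
2. P1: load  L2  bus=[BusRd]  L2: P0=I P1=E  mem[L2]=40
3. P0: load  L4  bus=[BusRd]  L4: P0=E P1=I  mem[L4]=30
4. P1: load  L0  bus=[BusRd]  L0: P0=I P1=E  mem[L0]=90
5. P1: load  L3  bus=[BusRd]  L3: P0=I P1=E  mem[L3]=60
6. P0: load  L3  bus=[BusRd]  L3: P0=S P1=S  mem[L3]=60
7. P1: store L4 := 12  bus=[BusRdX]  L4: P0=I P1=M  mem[L4]=30
8. P0: store L4 := 33  bus=[BusRdX,Flush]  L4: P0=M P1=I  mem[L4]=12
9. P0: load  L0  bus=[BusRd]  L0: P0=S P1=S  mem[L0]=90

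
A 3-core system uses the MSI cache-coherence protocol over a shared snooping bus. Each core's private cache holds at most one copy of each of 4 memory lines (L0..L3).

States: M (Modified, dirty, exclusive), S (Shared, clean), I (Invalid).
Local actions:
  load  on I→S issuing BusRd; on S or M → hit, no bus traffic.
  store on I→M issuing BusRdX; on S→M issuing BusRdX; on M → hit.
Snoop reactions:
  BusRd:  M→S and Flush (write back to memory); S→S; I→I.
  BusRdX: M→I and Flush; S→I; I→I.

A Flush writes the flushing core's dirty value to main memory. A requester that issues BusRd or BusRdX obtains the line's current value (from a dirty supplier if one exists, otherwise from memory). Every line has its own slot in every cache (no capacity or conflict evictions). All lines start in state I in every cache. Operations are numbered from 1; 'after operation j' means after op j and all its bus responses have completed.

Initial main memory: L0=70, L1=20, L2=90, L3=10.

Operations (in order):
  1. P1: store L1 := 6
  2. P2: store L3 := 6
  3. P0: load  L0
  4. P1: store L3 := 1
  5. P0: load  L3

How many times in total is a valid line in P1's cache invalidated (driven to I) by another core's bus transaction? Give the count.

invalidations = 0

step 1: P1: store L1 := 6  ⟶  IMI  (L1)  txn=BusRdX  M[L1]=20
step 2: P2: store L3 := 6  ⟶  IIM  (L3)  txn=BusRdX  M[L3]=10
step 3: P0: load  L0  ⟶  SII  (L0)  txn=BusRd  M[L0]=70
step 4: P1: store L3 := 1  ⟶  IMI  (L3)  txn=BusRdX+Flush  M[L3]=6
step 5: P0: load  L3  ⟶  SSI  (L3)  txn=BusRd+Flush  M[L3]=1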